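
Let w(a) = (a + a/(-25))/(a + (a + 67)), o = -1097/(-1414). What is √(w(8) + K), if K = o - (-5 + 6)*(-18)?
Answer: √6497238131006/586810 ≈ 4.3438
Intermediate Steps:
o = 1097/1414 (o = -1097*(-1/1414) = 1097/1414 ≈ 0.77581)
w(a) = 24*a/(25*(67 + 2*a)) (w(a) = (a + a*(-1/25))/(a + (67 + a)) = (a - a/25)/(67 + 2*a) = (24*a/25)/(67 + 2*a) = 24*a/(25*(67 + 2*a)))
K = 26549/1414 (K = 1097/1414 - (-5 + 6)*(-18) = 1097/1414 - (-18) = 1097/1414 - 1*(-18) = 1097/1414 + 18 = 26549/1414 ≈ 18.776)
√(w(8) + K) = √((24/25)*8/(67 + 2*8) + 26549/1414) = √((24/25)*8/(67 + 16) + 26549/1414) = √((24/25)*8/83 + 26549/1414) = √((24/25)*8*(1/83) + 26549/1414) = √(192/2075 + 26549/1414) = √(55360663/2934050) = √6497238131006/586810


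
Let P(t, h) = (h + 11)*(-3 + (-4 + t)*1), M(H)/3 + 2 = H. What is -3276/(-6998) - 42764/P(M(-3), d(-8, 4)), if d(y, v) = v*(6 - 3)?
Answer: 75230032/885247 ≈ 84.982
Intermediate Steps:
M(H) = -6 + 3*H
d(y, v) = 3*v (d(y, v) = v*3 = 3*v)
P(t, h) = (-7 + t)*(11 + h) (P(t, h) = (11 + h)*(-3 + (-4 + t)) = (11 + h)*(-7 + t) = (-7 + t)*(11 + h))
-3276/(-6998) - 42764/P(M(-3), d(-8, 4)) = -3276/(-6998) - 42764/(-77 - 21*4 + 11*(-6 + 3*(-3)) + (3*4)*(-6 + 3*(-3))) = -3276*(-1/6998) - 42764/(-77 - 7*12 + 11*(-6 - 9) + 12*(-6 - 9)) = 1638/3499 - 42764/(-77 - 84 + 11*(-15) + 12*(-15)) = 1638/3499 - 42764/(-77 - 84 - 165 - 180) = 1638/3499 - 42764/(-506) = 1638/3499 - 42764*(-1/506) = 1638/3499 + 21382/253 = 75230032/885247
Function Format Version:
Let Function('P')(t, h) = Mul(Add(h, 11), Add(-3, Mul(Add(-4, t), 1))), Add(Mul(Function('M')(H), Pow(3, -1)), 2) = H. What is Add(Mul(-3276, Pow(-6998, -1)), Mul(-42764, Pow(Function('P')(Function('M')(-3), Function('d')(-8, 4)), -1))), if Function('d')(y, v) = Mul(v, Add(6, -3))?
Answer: Rational(75230032, 885247) ≈ 84.982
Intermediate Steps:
Function('M')(H) = Add(-6, Mul(3, H))
Function('d')(y, v) = Mul(3, v) (Function('d')(y, v) = Mul(v, 3) = Mul(3, v))
Function('P')(t, h) = Mul(Add(-7, t), Add(11, h)) (Function('P')(t, h) = Mul(Add(11, h), Add(-3, Add(-4, t))) = Mul(Add(11, h), Add(-7, t)) = Mul(Add(-7, t), Add(11, h)))
Add(Mul(-3276, Pow(-6998, -1)), Mul(-42764, Pow(Function('P')(Function('M')(-3), Function('d')(-8, 4)), -1))) = Add(Mul(-3276, Pow(-6998, -1)), Mul(-42764, Pow(Add(-77, Mul(-7, Mul(3, 4)), Mul(11, Add(-6, Mul(3, -3))), Mul(Mul(3, 4), Add(-6, Mul(3, -3)))), -1))) = Add(Mul(-3276, Rational(-1, 6998)), Mul(-42764, Pow(Add(-77, Mul(-7, 12), Mul(11, Add(-6, -9)), Mul(12, Add(-6, -9))), -1))) = Add(Rational(1638, 3499), Mul(-42764, Pow(Add(-77, -84, Mul(11, -15), Mul(12, -15)), -1))) = Add(Rational(1638, 3499), Mul(-42764, Pow(Add(-77, -84, -165, -180), -1))) = Add(Rational(1638, 3499), Mul(-42764, Pow(-506, -1))) = Add(Rational(1638, 3499), Mul(-42764, Rational(-1, 506))) = Add(Rational(1638, 3499), Rational(21382, 253)) = Rational(75230032, 885247)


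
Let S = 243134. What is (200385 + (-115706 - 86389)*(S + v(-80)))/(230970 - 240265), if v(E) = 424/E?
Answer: 98269788483/18590 ≈ 5.2862e+6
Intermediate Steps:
(200385 + (-115706 - 86389)*(S + v(-80)))/(230970 - 240265) = (200385 + (-115706 - 86389)*(243134 + 424/(-80)))/(230970 - 240265) = (200385 - 202095*(243134 + 424*(-1/80)))/(-9295) = (200385 - 202095*(243134 - 53/10))*(-1/9295) = (200385 - 202095*2431287/10)*(-1/9295) = (200385 - 98270189253/2)*(-1/9295) = -98269788483/2*(-1/9295) = 98269788483/18590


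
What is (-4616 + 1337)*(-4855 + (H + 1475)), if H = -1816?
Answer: 17037684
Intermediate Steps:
(-4616 + 1337)*(-4855 + (H + 1475)) = (-4616 + 1337)*(-4855 + (-1816 + 1475)) = -3279*(-4855 - 341) = -3279*(-5196) = 17037684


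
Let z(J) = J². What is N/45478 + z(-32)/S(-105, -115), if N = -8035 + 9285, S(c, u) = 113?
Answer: 23355361/2569507 ≈ 9.0894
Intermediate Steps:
N = 1250
N/45478 + z(-32)/S(-105, -115) = 1250/45478 + (-32)²/113 = 1250*(1/45478) + 1024*(1/113) = 625/22739 + 1024/113 = 23355361/2569507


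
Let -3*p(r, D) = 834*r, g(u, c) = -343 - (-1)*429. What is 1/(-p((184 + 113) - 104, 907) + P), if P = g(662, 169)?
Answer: 1/53740 ≈ 1.8608e-5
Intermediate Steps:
g(u, c) = 86 (g(u, c) = -343 - 1*(-429) = -343 + 429 = 86)
P = 86
p(r, D) = -278*r
1/(-p((184 + 113) - 104, 907) + P) = 1/(-(-278)*((184 + 113) - 104) + 86) = 1/(-(-278)*(297 - 104) + 86) = 1/(-(-278)*193 + 86) = 1/(-1*(-53654) + 86) = 1/(53654 + 86) = 1/53740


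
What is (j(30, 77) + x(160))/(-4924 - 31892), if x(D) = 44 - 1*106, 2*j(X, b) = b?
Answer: 47/73632 ≈ 0.00063831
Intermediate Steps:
j(X, b) = b/2
x(D) = -62 (x(D) = 44 - 106 = -62)
(j(30, 77) + x(160))/(-4924 - 31892) = ((½)*77 - 62)/(-4924 - 31892) = (77/2 - 62)/(-36816) = -47/2*(-1/36816) = 47/73632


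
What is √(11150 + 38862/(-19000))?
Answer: √10061029055/950 ≈ 105.58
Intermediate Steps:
√(11150 + 38862/(-19000)) = √(11150 + 38862*(-1/19000)) = √(11150 - 19431/9500) = √(105905569/9500) = √10061029055/950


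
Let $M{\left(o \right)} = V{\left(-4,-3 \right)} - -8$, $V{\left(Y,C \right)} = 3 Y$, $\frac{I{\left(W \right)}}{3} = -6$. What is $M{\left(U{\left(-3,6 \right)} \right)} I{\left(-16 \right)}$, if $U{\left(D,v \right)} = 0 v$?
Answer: $72$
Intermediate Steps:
$I{\left(W \right)} = -18$ ($I{\left(W \right)} = 3 \left(-6\right) = -18$)
$U{\left(D,v \right)} = 0$
$M{\left(o \right)} = -4$ ($M{\left(o \right)} = 3 \left(-4\right) - -8 = -12 + 8 = -4$)
$M{\left(U{\left(-3,6 \right)} \right)} I{\left(-16 \right)} = \left(-4\right) \left(-18\right) = 72$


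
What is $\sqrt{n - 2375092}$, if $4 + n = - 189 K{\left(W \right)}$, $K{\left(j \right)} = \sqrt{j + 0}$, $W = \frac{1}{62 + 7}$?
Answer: $\frac{\sqrt{-1256425784 - 1449 \sqrt{69}}}{23} \approx 1541.1 i$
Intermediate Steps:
$W = \frac{1}{69} \approx 0.014493$
$K{\left(j \right)} = \sqrt{j}$
$n = -4 - \frac{63 \sqrt{69}}{23}$ ($n = -4 - \frac{189}{\sqrt{69}} = -4 - 189 \frac{\sqrt{69}}{69} = -4 - \frac{63 \sqrt{69}}{23} \approx -26.753$)
$\sqrt{n - 2375092} = \sqrt{\left(-4 - \frac{63 \sqrt{69}}{23}\right) - 2375092} = \sqrt{-2375096 - \frac{63 \sqrt{69}}{23}}$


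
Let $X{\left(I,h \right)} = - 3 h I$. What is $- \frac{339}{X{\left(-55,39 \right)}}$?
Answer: $- \frac{113}{2145} \approx -0.052681$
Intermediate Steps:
$X{\left(I,h \right)} = - 3 I h$
$- \frac{339}{X{\left(-55,39 \right)}} = - \frac{339}{\left(-3\right) \left(-55\right) 39} = - \frac{339}{6435} = \left(-339\right) \frac{1}{6435} = - \frac{113}{2145}$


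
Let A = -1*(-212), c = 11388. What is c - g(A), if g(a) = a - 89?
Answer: 11265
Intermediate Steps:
A = 212
g(a) = -89 + a
c - g(A) = 11388 - (-89 + 212) = 11388 - 1*123 = 11388 - 123 = 11265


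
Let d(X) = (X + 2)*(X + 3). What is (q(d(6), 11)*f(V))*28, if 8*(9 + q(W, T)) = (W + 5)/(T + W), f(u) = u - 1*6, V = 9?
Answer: -123879/166 ≈ -746.26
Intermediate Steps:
f(u) = -6 + u (f(u) = u - 6 = -6 + u)
d(X) = (2 + X)*(3 + X)
q(W, T) = -9 + (5 + W)/(8*(T + W)) (q(W, T) = -9 + ((W + 5)/(T + W))/8 = -9 + ((5 + W)/(T + W))/8 = -9 + (5 + W)/(8*(T + W)))
(q(d(6), 11)*f(V))*28 = (((5 - 72*11 - 71*(6 + 6² + 5*6))/(8*(11 + (6 + 6² + 5*6))))*(-6 + 9))*28 = (((5 - 792 - 71*(6 + 36 + 30))/(8*(11 + (6 + 36 + 30))))*3)*28 = (((5 - 792 - 71*72)/(8*(11 + 72)))*3)*28 = (((⅛)*(5 - 792 - 5112)/83)*3)*28 = (((⅛)*(1/83)*(-5899))*3)*28 = -5899/664*3*28 = -17697/664*28 = -123879/166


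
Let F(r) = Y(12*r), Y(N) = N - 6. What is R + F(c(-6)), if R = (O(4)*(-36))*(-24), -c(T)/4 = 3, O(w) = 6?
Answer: 5034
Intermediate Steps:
c(T) = -12 (c(T) = -4*3 = -12)
Y(N) = -6 + N
R = 5184 (R = (6*(-36))*(-24) = -216*(-24) = 5184)
F(r) = -6 + 12*r
R + F(c(-6)) = 5184 + (-6 + 12*(-12)) = 5184 + (-6 - 144) = 5184 - 150 = 5034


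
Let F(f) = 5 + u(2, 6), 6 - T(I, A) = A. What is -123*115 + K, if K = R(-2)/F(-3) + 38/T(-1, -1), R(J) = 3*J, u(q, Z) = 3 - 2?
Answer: -98984/7 ≈ -14141.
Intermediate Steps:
u(q, Z) = 1
T(I, A) = 6 - A
F(f) = 6 (F(f) = 5 + 1 = 6)
K = 31/7 (K = (3*(-2))/6 + 38/(6 - 1*(-1)) = -6*⅙ + 38/(6 + 1) = -1 + 38/7 = 31/7 ≈ 4.4286)
-123*115 + K = -123*115 + 31/7 = -14145 + 31/7 = -98984/7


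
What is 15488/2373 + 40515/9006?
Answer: 78542341/7123746 ≈ 11.025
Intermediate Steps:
15488/2373 + 40515/9006 = 15488*(1/2373) + 40515*(1/9006) = 15488/2373 + 13505/3002 = 78542341/7123746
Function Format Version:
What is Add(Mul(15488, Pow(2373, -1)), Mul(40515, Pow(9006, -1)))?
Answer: Rational(78542341, 7123746) ≈ 11.025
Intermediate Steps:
Add(Mul(15488, Pow(2373, -1)), Mul(40515, Pow(9006, -1))) = Add(Mul(15488, Rational(1, 2373)), Mul(40515, Rational(1, 9006))) = Add(Rational(15488, 2373), Rational(13505, 3002)) = Rational(78542341, 7123746)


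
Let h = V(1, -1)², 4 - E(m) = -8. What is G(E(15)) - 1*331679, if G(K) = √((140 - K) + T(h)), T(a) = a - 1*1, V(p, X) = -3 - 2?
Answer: -331679 + 2*√38 ≈ -3.3167e+5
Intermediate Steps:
E(m) = 12 (E(m) = 4 - 1*(-8) = 4 + 8 = 12)
V(p, X) = -5
h = 25 (h = (-5)² = 25)
T(a) = -1 + a (T(a) = a - 1 = -1 + a)
G(K) = √(164 - K) (G(K) = √((140 - K) + (-1 + 25)) = √((140 - K) + 24) = √(164 - K))
G(E(15)) - 1*331679 = √(164 - 1*12) - 1*331679 = √(164 - 12) - 331679 = √152 - 331679 = 2*√38 - 331679 = -331679 + 2*√38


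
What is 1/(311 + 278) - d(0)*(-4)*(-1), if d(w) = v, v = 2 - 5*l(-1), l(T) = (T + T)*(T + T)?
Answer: 42409/589 ≈ 72.002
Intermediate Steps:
l(T) = 4*T² (l(T) = (2*T)*(2*T) = 4*T²)
v = -18 (v = 2 - 20*(-1)² = 2 - 20 = -18)
d(w) = -18
1/(311 + 278) - d(0)*(-4)*(-1) = 1/(311 + 278) - (-18*(-4))*(-1) = 1/589 - 72*(-1) = 1/589 - 1*(-72) = 1/589 + 72 = 42409/589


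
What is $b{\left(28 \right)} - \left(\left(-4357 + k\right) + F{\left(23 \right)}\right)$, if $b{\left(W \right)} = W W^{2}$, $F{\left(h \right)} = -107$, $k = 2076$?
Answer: $24340$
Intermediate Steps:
$b{\left(W \right)} = W^{3}$
$b{\left(28 \right)} - \left(\left(-4357 + k\right) + F{\left(23 \right)}\right) = 28^{3} - \left(\left(-4357 + 2076\right) - 107\right) = 21952 - \left(-2281 - 107\right) = 21952 - -2388 = 21952 + 2388 = 24340$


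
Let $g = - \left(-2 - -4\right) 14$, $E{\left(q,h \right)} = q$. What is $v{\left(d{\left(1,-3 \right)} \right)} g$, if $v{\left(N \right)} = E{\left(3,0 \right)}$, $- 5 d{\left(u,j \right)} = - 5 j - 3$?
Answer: $-84$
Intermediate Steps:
$d{\left(u,j \right)} = \frac{3}{5} + j$ ($d{\left(u,j \right)} = - \frac{- 5 j - 3}{5} = - \frac{-3 - 5 j}{5} = \frac{3}{5} + j$)
$v{\left(N \right)} = 3$
$g = -28$ ($g = - \left(-2 + 4\right) 14 = - 2 \cdot 14 = \left(-1\right) 28 = -28$)
$v{\left(d{\left(1,-3 \right)} \right)} g = 3 \left(-28\right) = -84$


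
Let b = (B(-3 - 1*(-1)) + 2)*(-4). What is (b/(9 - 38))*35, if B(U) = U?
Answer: 0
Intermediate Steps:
b = 0 (b = ((-3 - 1*(-1)) + 2)*(-4) = ((-3 + 1) + 2)*(-4) = (-2 + 2)*(-4) = 0*(-4) = 0)
(b/(9 - 38))*35 = (0/(9 - 38))*35 = (0/(-29))*35 = -1/29*0*35 = 0*35 = 0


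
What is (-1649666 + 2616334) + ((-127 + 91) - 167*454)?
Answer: 890814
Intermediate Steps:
(-1649666 + 2616334) + ((-127 + 91) - 167*454) = 966668 + (-36 - 75818) = 966668 - 75854 = 890814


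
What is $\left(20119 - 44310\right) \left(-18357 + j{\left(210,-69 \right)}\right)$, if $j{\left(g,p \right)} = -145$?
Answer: $447581882$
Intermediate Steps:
$\left(20119 - 44310\right) \left(-18357 + j{\left(210,-69 \right)}\right) = \left(20119 - 44310\right) \left(-18357 - 145\right) = \left(20119 - 44310\right) \left(-18502\right) = \left(-24191\right) \left(-18502\right) = 447581882$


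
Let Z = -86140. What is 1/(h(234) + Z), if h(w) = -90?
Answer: -1/86230 ≈ -1.1597e-5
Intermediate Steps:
1/(h(234) + Z) = 1/(-90 - 86140) = 1/(-86230) = -1/86230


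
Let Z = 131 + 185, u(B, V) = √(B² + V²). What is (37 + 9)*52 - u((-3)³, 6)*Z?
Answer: 2392 - 948*√85 ≈ -6348.1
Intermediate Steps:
Z = 316
(37 + 9)*52 - u((-3)³, 6)*Z = (37 + 9)*52 - √(((-3)³)² + 6²)*316 = 46*52 - √((-27)² + 36)*316 = 2392 - √(729 + 36)*316 = 2392 - √765*316 = 2392 - 3*√85*316 = 2392 - 948*√85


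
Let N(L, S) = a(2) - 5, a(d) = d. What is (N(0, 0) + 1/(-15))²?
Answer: 2116/225 ≈ 9.4044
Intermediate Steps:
N(L, S) = -3 (N(L, S) = 2 - 5 = -3)
(N(0, 0) + 1/(-15))² = (-3 + 1/(-15))² = (-3 - 1/15)² = (-46/15)² = 2116/225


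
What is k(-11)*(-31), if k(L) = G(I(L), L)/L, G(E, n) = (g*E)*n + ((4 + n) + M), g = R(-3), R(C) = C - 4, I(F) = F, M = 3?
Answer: -26381/11 ≈ -2398.3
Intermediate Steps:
R(C) = -4 + C
g = -7 (g = -4 - 3 = -7)
G(E, n) = 7 + n - 7*E*n (G(E, n) = (-7*E)*n + ((4 + n) + 3) = -7*E*n + (7 + n) = 7 + n - 7*E*n)
k(L) = (7 + L - 7*L²)/L (k(L) = (7 + L - 7*L*L)/L = (7 + L - 7*L²)/L)
k(-11)*(-31) = (1 - 7*(-11) + 7/(-11))*(-31) = (1 + 77 + 7*(-1/11))*(-31) = (1 + 77 - 7/11)*(-31) = (851/11)*(-31) = -26381/11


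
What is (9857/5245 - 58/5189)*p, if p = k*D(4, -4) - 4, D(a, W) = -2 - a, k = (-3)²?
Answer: -2948938254/27216305 ≈ -108.35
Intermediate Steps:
k = 9
p = -58 (p = 9*(-2 - 1*4) - 4 = 9*(-2 - 4) - 4 = 9*(-6) - 4 = -54 - 4 = -58)
(9857/5245 - 58/5189)*p = (9857/5245 - 58/5189)*(-58) = (50843763/27216305)*(-58) = -2948938254/27216305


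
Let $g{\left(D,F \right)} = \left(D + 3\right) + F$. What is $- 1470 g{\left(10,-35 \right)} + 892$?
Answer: $33232$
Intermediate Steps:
$g{\left(D,F \right)} = 3 + D + F$ ($g{\left(D,F \right)} = \left(3 + D\right) + F = 3 + D + F$)
$- 1470 g{\left(10,-35 \right)} + 892 = - 1470 \left(3 + 10 - 35\right) + 892 = \left(-1470\right) \left(-22\right) + 892 = 32340 + 892 = 33232$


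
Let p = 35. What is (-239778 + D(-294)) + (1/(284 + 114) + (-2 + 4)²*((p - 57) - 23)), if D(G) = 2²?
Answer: -95501691/398 ≈ -2.3995e+5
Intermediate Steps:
D(G) = 4
(-239778 + D(-294)) + (1/(284 + 114) + (-2 + 4)²*((p - 57) - 23)) = (-239778 + 4) + (1/(284 + 114) + (-2 + 4)²*((35 - 57) - 23)) = -239774 + (1/398 + 2²*(-22 - 23)) = -239774 + (1/398 + 4*(-45)) = -239774 + (1/398 - 180) = -239774 - 71639/398 = -95501691/398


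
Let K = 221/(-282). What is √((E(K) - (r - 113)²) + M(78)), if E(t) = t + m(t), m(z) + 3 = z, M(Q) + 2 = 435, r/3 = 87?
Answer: I*√426955755/141 ≈ 146.55*I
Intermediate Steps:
r = 261 (r = 3*87 = 261)
M(Q) = 433 (M(Q) = -2 + 435 = 433)
m(z) = -3 + z
K = -221/282 (K = 221*(-1/282) = -221/282 ≈ -0.78369)
E(t) = -3 + 2*t (E(t) = t + (-3 + t) = -3 + 2*t)
√((E(K) - (r - 113)²) + M(78)) = √(((-3 + 2*(-221/282)) - (261 - 113)²) + 433) = √(((-3 - 221/141) - 1*148²) + 433) = √((-644/141 - 1*21904) + 433) = √((-644/141 - 21904) + 433) = √(-3089108/141 + 433) = √(-3028055/141) = I*√426955755/141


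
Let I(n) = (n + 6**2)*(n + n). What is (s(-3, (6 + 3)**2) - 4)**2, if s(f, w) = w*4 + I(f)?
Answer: 14884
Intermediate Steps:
I(n) = 2*n*(36 + n) (I(n) = (n + 36)*(2*n) = (36 + n)*(2*n) = 2*n*(36 + n))
s(f, w) = 4*w + 2*f*(36 + f) (s(f, w) = w*4 + 2*f*(36 + f) = 4*w + 2*f*(36 + f))
(s(-3, (6 + 3)**2) - 4)**2 = ((4*(6 + 3)**2 + 2*(-3)*(36 - 3)) - 4)**2 = ((4*9**2 + 2*(-3)*33) - 4)**2 = ((4*81 - 198) - 4)**2 = ((324 - 198) - 4)**2 = (126 - 4)**2 = 122**2 = 14884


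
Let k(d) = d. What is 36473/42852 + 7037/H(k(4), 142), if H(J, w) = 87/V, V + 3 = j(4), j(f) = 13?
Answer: 335407599/414236 ≈ 809.70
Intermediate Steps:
V = 10 (V = -3 + 13 = 10)
H(J, w) = 87/10
36473/42852 + 7037/H(k(4), 142) = 36473/42852 + 7037/(87/10) = 36473*(1/42852) + 7037*(10/87) = 36473/42852 + 70370/87 = 335407599/414236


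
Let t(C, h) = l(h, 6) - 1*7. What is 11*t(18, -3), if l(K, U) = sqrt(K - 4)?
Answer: -77 + 11*I*sqrt(7) ≈ -77.0 + 29.103*I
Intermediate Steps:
l(K, U) = sqrt(-4 + K)
t(C, h) = -7 + sqrt(-4 + h) (t(C, h) = sqrt(-4 + h) - 1*7 = sqrt(-4 + h) - 7 = -7 + sqrt(-4 + h))
11*t(18, -3) = 11*(-7 + sqrt(-4 - 3)) = 11*(-7 + sqrt(-7)) = 11*(-7 + I*sqrt(7)) = -77 + 11*I*sqrt(7)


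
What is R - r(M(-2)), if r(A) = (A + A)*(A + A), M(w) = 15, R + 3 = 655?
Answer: -248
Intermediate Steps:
R = 652 (R = -3 + 655 = 652)
r(A) = 4*A**2 (r(A) = (2*A)*(2*A) = 4*A**2)
R - r(M(-2)) = 652 - 4*15**2 = 652 - 4*225 = 652 - 1*900 = 652 - 900 = -248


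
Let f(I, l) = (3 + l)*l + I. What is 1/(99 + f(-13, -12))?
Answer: 1/194 ≈ 0.0051546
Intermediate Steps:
f(I, l) = I + l*(3 + l) (f(I, l) = l*(3 + l) + I = I + l*(3 + l))
1/(99 + f(-13, -12)) = 1/(99 + (-13 + (-12)² + 3*(-12))) = 1/(99 + (-13 + 144 - 36)) = 1/(99 + 95) = 1/194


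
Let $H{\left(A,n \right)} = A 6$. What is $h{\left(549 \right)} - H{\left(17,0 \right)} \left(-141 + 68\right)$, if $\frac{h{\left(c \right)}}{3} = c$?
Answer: $9093$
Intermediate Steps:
$h{\left(c \right)} = 3 c$
$H{\left(A,n \right)} = 6 A$
$h{\left(549 \right)} - H{\left(17,0 \right)} \left(-141 + 68\right) = 3 \cdot 549 - 6 \cdot 17 \left(-141 + 68\right) = 1647 - 102 \left(-73\right) = 1647 - -7446 = 1647 + 7446 = 9093$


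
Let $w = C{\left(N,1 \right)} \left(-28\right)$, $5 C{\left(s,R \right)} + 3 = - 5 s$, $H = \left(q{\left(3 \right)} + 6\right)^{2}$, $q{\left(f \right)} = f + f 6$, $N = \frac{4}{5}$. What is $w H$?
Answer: $\frac{142884}{5} \approx 28577.0$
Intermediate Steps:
$N = \frac{4}{5}$ ($N = 4 \cdot \frac{1}{5} = \frac{4}{5} \approx 0.8$)
$q{\left(f \right)} = 7 f$ ($q{\left(f \right)} = f + 6 f = 7 f$)
$H = 729$ ($H = \left(7 \cdot 3 + 6\right)^{2} = \left(21 + 6\right)^{2} = 27^{2} = 729$)
$C{\left(s,R \right)} = - \frac{3}{5} - s$ ($C{\left(s,R \right)} = - \frac{3}{5} + \frac{\left(-5\right) s}{5} = - \frac{3}{5} - s$)
$w = \frac{196}{5}$ ($w = \left(- \frac{3}{5} - \frac{4}{5}\right) \left(-28\right) = \left(- \frac{7}{5}\right) \left(-28\right) = \frac{196}{5} \approx 39.2$)
$w H = \frac{196}{5} \cdot 729 = \frac{142884}{5}$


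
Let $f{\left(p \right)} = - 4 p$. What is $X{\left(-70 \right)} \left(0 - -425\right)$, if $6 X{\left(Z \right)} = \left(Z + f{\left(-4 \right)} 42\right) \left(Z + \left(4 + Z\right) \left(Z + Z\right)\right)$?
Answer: $\frac{1173072250}{3} \approx 3.9102 \cdot 10^{8}$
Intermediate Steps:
$X{\left(Z \right)} = \frac{\left(672 + Z\right) \left(Z + 2 Z \left(4 + Z\right)\right)}{6}$ ($X{\left(Z \right)} = \frac{\left(Z + \left(-4\right) \left(-4\right) 42\right) \left(Z + \left(4 + Z\right) \left(Z + Z\right)\right)}{6} = \frac{\left(Z + 16 \cdot 42\right) \left(Z + \left(4 + Z\right) 2 Z\right)}{6} = \frac{\left(Z + 672\right) \left(Z + 2 Z \left(4 + Z\right)\right)}{6} = \frac{\left(672 + Z\right) \left(Z + 2 Z \left(4 + Z\right)\right)}{6}$)
$X{\left(-70 \right)} \left(0 - -425\right) = \frac{1}{6} \left(-70\right) \left(6048 + 2 \left(-70\right)^{2} + 1353 \left(-70\right)\right) \left(0 - -425\right) = \frac{1}{6} \left(-70\right) \left(6048 + 2 \cdot 4900 - 94710\right) \left(0 + 425\right) = \frac{1}{6} \left(-70\right) \left(6048 + 9800 - 94710\right) 425 = \frac{1}{6} \left(-70\right) \left(-78862\right) 425 = \frac{2760170}{3} \cdot 425 = \frac{1173072250}{3}$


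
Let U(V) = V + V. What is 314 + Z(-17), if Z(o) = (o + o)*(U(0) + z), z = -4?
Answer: 450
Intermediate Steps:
U(V) = 2*V
Z(o) = -8*o (Z(o) = (o + o)*(2*0 - 4) = (2*o)*(0 - 4) = (2*o)*(-4) = -8*o)
314 + Z(-17) = 314 - 8*(-17) = 314 + 136 = 450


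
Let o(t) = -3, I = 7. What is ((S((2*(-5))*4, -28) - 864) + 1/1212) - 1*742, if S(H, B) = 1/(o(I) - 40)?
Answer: -83699465/52116 ≈ -1606.0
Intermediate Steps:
S(H, B) = -1/43 (S(H, B) = 1/(-3 - 40) = 1/(-43) = -1/43)
((S((2*(-5))*4, -28) - 864) + 1/1212) - 1*742 = ((-1/43 - 864) + 1/1212) - 1*742 = (-37153/43 + 1/1212) - 742 = -45029393/52116 - 742 = -83699465/52116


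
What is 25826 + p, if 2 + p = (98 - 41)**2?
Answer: 29073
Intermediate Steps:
p = 3247 (p = -2 + (98 - 41)**2 = -2 + 57**2 = -2 + 3249 = 3247)
25826 + p = 25826 + 3247 = 29073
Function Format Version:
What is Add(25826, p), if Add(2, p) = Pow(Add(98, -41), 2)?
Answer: 29073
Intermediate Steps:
p = 3247 (p = Add(-2, Pow(Add(98, -41), 2)) = Add(-2, Pow(57, 2)) = Add(-2, 3249) = 3247)
Add(25826, p) = Add(25826, 3247) = 29073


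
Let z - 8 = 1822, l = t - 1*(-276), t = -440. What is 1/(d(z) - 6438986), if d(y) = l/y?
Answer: -915/5891672272 ≈ -1.5530e-7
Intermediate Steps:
l = -164 (l = -440 - 1*(-276) = -440 + 276 = -164)
z = 1830 (z = 8 + 1822 = 1830)
d(y) = -164/y
1/(d(z) - 6438986) = 1/(-164/1830 - 6438986) = 1/(-164*1/1830 - 6438986) = 1/(-82/915 - 6438986) = 1/(-5891672272/915) = -915/5891672272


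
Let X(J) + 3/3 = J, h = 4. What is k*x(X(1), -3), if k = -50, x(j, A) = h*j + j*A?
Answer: 0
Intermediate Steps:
X(J) = -1 + J
x(j, A) = 4*j + A*j (x(j, A) = 4*j + j*A = 4*j + A*j)
k*x(X(1), -3) = -50*(-1 + 1)*(4 - 3) = -0 = -50*0 = 0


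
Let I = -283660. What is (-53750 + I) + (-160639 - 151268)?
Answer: -649317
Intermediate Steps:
(-53750 + I) + (-160639 - 151268) = (-53750 - 283660) + (-160639 - 151268) = -337410 - 311907 = -649317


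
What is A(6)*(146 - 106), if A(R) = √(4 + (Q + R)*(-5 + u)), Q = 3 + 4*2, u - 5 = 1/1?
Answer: 40*√21 ≈ 183.30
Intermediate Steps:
u = 6 (u = 5 + 1/1 = 5 + 1 = 6)
Q = 11 (Q = 3 + 8 = 11)
A(R) = √(15 + R) (A(R) = √(4 + (11 + R)*(-5 + 6)) = √(4 + (11 + R)*1) = √(4 + (11 + R)) = √(15 + R))
A(6)*(146 - 106) = √(15 + 6)*(146 - 106) = √21*40 = 40*√21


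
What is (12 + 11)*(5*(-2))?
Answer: -230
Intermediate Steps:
(12 + 11)*(5*(-2)) = 23*(-10) = -230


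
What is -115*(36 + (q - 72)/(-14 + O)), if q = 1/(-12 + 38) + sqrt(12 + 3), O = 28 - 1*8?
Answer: -430675/156 - 115*sqrt(15)/6 ≈ -2835.0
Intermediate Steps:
O = 20 (O = 28 - 8 = 20)
q = 1/26 + sqrt(15) ≈ 3.9114
-115*(36 + (q - 72)/(-14 + O)) = -115*(36 + ((1/26 + sqrt(15)) - 72)/(-14 + 20)) = -115*(36 + (-1871/26 + sqrt(15))/6) = -115*(36 + (-1871/26 + sqrt(15))*(1/6)) = -115*(36 + (-1871/156 + sqrt(15)/6)) = -115*(3745/156 + sqrt(15)/6) = -430675/156 - 115*sqrt(15)/6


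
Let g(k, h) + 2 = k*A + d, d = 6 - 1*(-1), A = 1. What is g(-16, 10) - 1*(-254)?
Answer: 243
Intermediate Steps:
d = 7 (d = 6 + 1 = 7)
g(k, h) = 5 + k (g(k, h) = -2 + (k*1 + 7) = -2 + (k + 7) = -2 + (7 + k) = 5 + k)
g(-16, 10) - 1*(-254) = (5 - 16) - 1*(-254) = -11 + 254 = 243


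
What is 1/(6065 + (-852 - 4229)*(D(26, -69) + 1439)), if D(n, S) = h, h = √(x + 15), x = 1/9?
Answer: -32874723/240164336102014 + 15243*√34/240164336102014 ≈ -1.3651e-7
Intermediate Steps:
x = ⅑ ≈ 0.11111
h = 2*√34/3 (h = √(⅑ + 15) = √(136/9) = 2*√34/3 ≈ 3.8873)
D(n, S) = 2*√34/3
1/(6065 + (-852 - 4229)*(D(26, -69) + 1439)) = 1/(6065 + (-852 - 4229)*(2*√34/3 + 1439)) = 1/(6065 - 5081*(1439 + 2*√34/3)) = 1/(6065 + (-7311559 - 10162*√34/3)) = 1/(-7305494 - 10162*√34/3)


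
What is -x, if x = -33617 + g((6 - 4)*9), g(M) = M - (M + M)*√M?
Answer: 33599 + 108*√2 ≈ 33752.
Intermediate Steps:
g(M) = M - 2*M^(3/2) (g(M) = M - 2*M*√M = M - 2*M^(3/2))
x = -33599 - 108*√2 (x = -33617 + ((6 - 4)*9 - 2*27*(6 - 4)^(3/2)) = -33617 + (2*9 - 2*54*√2) = -33617 + (18 - 108*√2) = -33599 - 108*√2 ≈ -33752.)
-x = -(-33599 - 108*√2) = 33599 + 108*√2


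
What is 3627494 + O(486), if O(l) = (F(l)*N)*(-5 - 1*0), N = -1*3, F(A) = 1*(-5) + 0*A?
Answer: 3627419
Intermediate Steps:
F(A) = -5 (F(A) = -5 + 0 = -5)
N = -3
O(l) = -75 (O(l) = (-5*(-3))*(-5 - 1*0) = 15*(-5 + 0) = 15*(-5) = -75)
3627494 + O(486) = 3627494 - 75 = 3627419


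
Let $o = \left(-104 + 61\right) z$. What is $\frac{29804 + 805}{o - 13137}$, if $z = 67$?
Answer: $- \frac{30609}{16018} \approx -1.9109$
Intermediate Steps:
$o = -2881$ ($o = \left(-104 + 61\right) 67 = \left(-43\right) 67 = -2881$)
$\frac{29804 + 805}{o - 13137} = \frac{29804 + 805}{-2881 - 13137} = \frac{30609}{-16018} = 30609 \left(- \frac{1}{16018}\right) = - \frac{30609}{16018}$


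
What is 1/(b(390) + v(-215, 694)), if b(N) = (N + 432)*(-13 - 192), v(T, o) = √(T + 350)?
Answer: -11234/1893041331 - √15/9465206655 ≈ -5.9348e-6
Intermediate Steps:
v(T, o) = √(350 + T)
b(N) = -88560 - 205*N (b(N) = (432 + N)*(-205) = -88560 - 205*N)
1/(b(390) + v(-215, 694)) = 1/((-88560 - 205*390) + √(350 - 215)) = 1/((-88560 - 79950) + √135) = 1/(-168510 + 3*√15)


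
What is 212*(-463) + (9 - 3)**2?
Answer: -98120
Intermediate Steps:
212*(-463) + (9 - 3)**2 = -98156 + 6**2 = -98156 + 36 = -98120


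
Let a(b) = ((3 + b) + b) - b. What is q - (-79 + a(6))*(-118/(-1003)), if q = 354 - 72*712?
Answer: -865330/17 ≈ -50902.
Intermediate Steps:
q = -50910 (q = 354 - 51264 = -50910)
a(b) = 3 + b (a(b) = (3 + 2*b) - b = 3 + b)
q - (-79 + a(6))*(-118/(-1003)) = -50910 - (-79 + (3 + 6))*(-118/(-1003)) = -50910 - (-79 + 9)*(-118*(-1/1003)) = -50910 - (-70)*2/17 = -50910 - 1*(-140/17) = -50910 + 140/17 = -865330/17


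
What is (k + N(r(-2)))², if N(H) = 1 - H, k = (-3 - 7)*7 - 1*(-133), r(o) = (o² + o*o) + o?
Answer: 3364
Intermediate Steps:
r(o) = o + 2*o² (r(o) = (o² + o²) + o = 2*o² + o = o + 2*o²)
k = 63 (k = -10*7 + 133 = -70 + 133 = 63)
(k + N(r(-2)))² = (63 + (1 - (-2)*(1 + 2*(-2))))² = (63 + (1 - (-2)*(1 - 4)))² = (63 + (1 - (-2)*(-3)))² = (63 + (1 - 1*6))² = (63 + (1 - 6))² = (63 - 5)² = 58² = 3364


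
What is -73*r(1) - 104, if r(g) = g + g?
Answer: -250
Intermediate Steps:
r(g) = 2*g
-73*r(1) - 104 = -146 - 104 = -250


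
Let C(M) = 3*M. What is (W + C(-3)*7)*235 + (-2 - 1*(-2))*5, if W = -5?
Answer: -15980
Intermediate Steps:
(W + C(-3)*7)*235 + (-2 - 1*(-2))*5 = (-5 + (3*(-3))*7)*235 + (-2 - 1*(-2))*5 = (-5 - 9*7)*235 + (-2 + 2)*5 = (-5 - 63)*235 + 0*5 = -68*235 + 0 = -15980 + 0 = -15980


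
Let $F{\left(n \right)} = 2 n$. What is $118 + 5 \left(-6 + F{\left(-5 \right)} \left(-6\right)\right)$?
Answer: $388$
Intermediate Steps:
$118 + 5 \left(-6 + F{\left(-5 \right)} \left(-6\right)\right) = 118 + 5 \left(-6 + 2 \left(-5\right) \left(-6\right)\right) = 118 + 5 \left(-6 - -60\right) = 118 + 5 \left(-6 + 60\right) = 118 + 5 \cdot 54 = 118 + 270 = 388$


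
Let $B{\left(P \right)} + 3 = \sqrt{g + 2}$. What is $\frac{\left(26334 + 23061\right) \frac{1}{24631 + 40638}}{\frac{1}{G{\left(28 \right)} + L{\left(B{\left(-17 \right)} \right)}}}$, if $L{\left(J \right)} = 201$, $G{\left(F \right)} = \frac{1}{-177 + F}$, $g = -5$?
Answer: $\frac{1479281460}{9725081} \approx 152.11$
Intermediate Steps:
$B{\left(P \right)} = -3 + i \sqrt{3}$ ($B{\left(P \right)} = -3 + \sqrt{-5 + 2} = -3 + \sqrt{-3} = -3 + i \sqrt{3}$)
$\frac{\left(26334 + 23061\right) \frac{1}{24631 + 40638}}{\frac{1}{G{\left(28 \right)} + L{\left(B{\left(-17 \right)} \right)}}} = \frac{\left(26334 + 23061\right) \frac{1}{24631 + 40638}}{\frac{1}{\frac{1}{-177 + 28} + 201}} = \frac{49395 \cdot \frac{1}{65269}}{\frac{1}{\frac{1}{-149} + 201}} = \frac{49395 \cdot \frac{1}{65269}}{\frac{1}{- \frac{1}{149} + 201}} = \frac{49395}{65269 \frac{1}{\frac{29948}{149}}} = \frac{49395}{65269 \cdot \frac{149}{29948}} = \frac{49395}{65269} \cdot \frac{29948}{149} = \frac{1479281460}{9725081}$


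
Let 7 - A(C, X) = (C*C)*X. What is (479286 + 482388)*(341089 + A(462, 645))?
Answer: -132066963535416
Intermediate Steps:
A(C, X) = 7 - X*C**2 (A(C, X) = 7 - C*C*X = 7 - C**2*X = 7 - X*C**2)
(479286 + 482388)*(341089 + A(462, 645)) = (479286 + 482388)*(341089 + (7 - 1*645*462**2)) = 961674*(341089 + (7 - 1*645*213444)) = 961674*(341089 + (7 - 137671380)) = 961674*(341089 - 137671373) = 961674*(-137330284) = -132066963535416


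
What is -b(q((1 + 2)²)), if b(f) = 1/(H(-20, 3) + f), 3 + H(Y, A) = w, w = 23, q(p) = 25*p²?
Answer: -1/2045 ≈ -0.00048900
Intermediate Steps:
H(Y, A) = 20 (H(Y, A) = -3 + 23 = 20)
b(f) = 1/(20 + f)
-b(q((1 + 2)²)) = -1/(20 + 25*((1 + 2)²)²) = -1/(20 + 25*(3²)²) = -1/(20 + 25*9²) = -1/(20 + 25*81) = -1/(20 + 2025) = -1/2045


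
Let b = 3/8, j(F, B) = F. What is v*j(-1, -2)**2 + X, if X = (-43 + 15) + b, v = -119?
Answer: -1173/8 ≈ -146.63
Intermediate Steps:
b = 3/8 (b = 3*(1/8) = 3/8 ≈ 0.37500)
X = -221/8 (X = (-43 + 15) + 3/8 = -28 + 3/8 = -221/8 ≈ -27.625)
v*j(-1, -2)**2 + X = -119*(-1)**2 - 221/8 = -119*1 - 221/8 = -119 - 221/8 = -1173/8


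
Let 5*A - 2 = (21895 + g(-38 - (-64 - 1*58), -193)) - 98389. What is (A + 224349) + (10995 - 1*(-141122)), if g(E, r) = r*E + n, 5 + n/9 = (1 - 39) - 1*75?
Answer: 1788564/5 ≈ 3.5771e+5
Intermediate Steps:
n = -1062 (n = -45 + 9*((1 - 39) - 1*75) = -45 + 9*(-38 - 75) = -45 + 9*(-113) = -45 - 1017 = -1062)
g(E, r) = -1062 + E*r (g(E, r) = r*E - 1062 = E*r - 1062 = -1062 + E*r)
A = -93766/5 (A = ⅖ + ((21895 + (-1062 + (-38 - (-64 - 1*58))*(-193))) - 98389)/5 = ⅖ + ((21895 + (-1062 + (-38 - (-64 - 58))*(-193))) - 98389)/5 = ⅖ + ((21895 + (-1062 + (-38 - 1*(-122))*(-193))) - 98389)/5 = ⅖ + ((21895 + (-1062 + (-38 + 122)*(-193))) - 98389)/5 = ⅖ + ((21895 + (-1062 + 84*(-193))) - 98389)/5 = ⅖ + ((21895 + (-1062 - 16212)) - 98389)/5 = ⅖ + ((21895 - 17274) - 98389)/5 = ⅖ + (4621 - 98389)/5 = ⅖ + (⅕)*(-93768) = ⅖ - 93768/5 = -93766/5 ≈ -18753.)
(A + 224349) + (10995 - 1*(-141122)) = (-93766/5 + 224349) + (10995 - 1*(-141122)) = 1027979/5 + (10995 + 141122) = 1027979/5 + 152117 = 1788564/5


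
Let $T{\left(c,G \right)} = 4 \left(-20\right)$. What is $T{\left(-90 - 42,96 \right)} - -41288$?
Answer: $41208$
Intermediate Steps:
$T{\left(c,G \right)} = -80$
$T{\left(-90 - 42,96 \right)} - -41288 = -80 - -41288 = -80 + 41288 = 41208$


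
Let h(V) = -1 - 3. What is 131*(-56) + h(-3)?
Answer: -7340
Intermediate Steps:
h(V) = -4
131*(-56) + h(-3) = 131*(-56) - 4 = -7336 - 4 = -7340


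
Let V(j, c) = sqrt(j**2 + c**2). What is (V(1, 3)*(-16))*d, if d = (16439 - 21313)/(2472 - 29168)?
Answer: -9748*sqrt(10)/3337 ≈ -9.2376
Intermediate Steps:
d = 2437/13348 (d = -4874/(-26696) = -4874*(-1/26696) = 2437/13348 ≈ 0.18257)
V(j, c) = sqrt(c**2 + j**2)
(V(1, 3)*(-16))*d = (sqrt(3**2 + 1**2)*(-16))*(2437/13348) = (sqrt(9 + 1)*(-16))*(2437/13348) = (sqrt(10)*(-16))*(2437/13348) = -16*sqrt(10)*(2437/13348) = -9748*sqrt(10)/3337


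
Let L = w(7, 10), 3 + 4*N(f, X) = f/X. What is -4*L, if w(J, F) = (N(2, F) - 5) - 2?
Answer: 154/5 ≈ 30.800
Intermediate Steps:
N(f, X) = -¾ + f/(4*X) (N(f, X) = -¾ + (f/X)/4 = -¾ + f/(4*X))
w(J, F) = -7 + (2 - 3*F)/(4*F) (w(J, F) = ((2 - 3*F)/(4*F) - 5) - 2 = (-5 + (2 - 3*F)/(4*F)) - 2 = -7 + (2 - 3*F)/(4*F))
L = -77/10 (L = (¼)*(2 - 31*10)/10 = (¼)*(⅒)*(2 - 310) = (¼)*(⅒)*(-308) = -77/10 ≈ -7.7000)
-4*L = -4*(-77/10) = 154/5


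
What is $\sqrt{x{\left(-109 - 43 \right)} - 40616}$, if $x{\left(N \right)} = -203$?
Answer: $i \sqrt{40819} \approx 202.04 i$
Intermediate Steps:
$\sqrt{x{\left(-109 - 43 \right)} - 40616} = \sqrt{-203 - 40616} = \sqrt{-40819} = i \sqrt{40819}$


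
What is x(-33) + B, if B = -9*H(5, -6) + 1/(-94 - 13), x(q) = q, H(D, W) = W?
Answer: 2246/107 ≈ 20.991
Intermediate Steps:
B = 5777/107 (B = -9*(-6) + 1/(-94 - 13) = 54 + 1/(-107) = 54 - 1/107 = 5777/107 ≈ 53.991)
x(-33) + B = -33 + 5777/107 = 2246/107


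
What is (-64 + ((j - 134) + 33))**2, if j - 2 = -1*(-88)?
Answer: 5625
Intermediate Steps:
j = 90 (j = 2 - 1*(-88) = 2 + 88 = 90)
(-64 + ((j - 134) + 33))**2 = (-64 + ((90 - 134) + 33))**2 = (-64 + (-44 + 33))**2 = (-64 - 11)**2 = (-75)**2 = 5625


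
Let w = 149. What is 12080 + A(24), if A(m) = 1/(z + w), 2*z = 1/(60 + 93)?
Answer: 550787906/45595 ≈ 12080.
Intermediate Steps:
z = 1/306 (z = 1/(2*(60 + 93)) = (1/2)/153 = (1/2)*(1/153) = 1/306 ≈ 0.0032680)
A(m) = 306/45595 (A(m) = 1/(1/306 + 149) = 1/(45595/306) = 306/45595)
12080 + A(24) = 12080 + 306/45595 = 550787906/45595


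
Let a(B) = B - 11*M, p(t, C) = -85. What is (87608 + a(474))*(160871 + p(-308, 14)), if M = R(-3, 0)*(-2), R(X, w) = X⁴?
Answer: 14448873104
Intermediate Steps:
M = -162 (M = (-3)⁴*(-2) = 81*(-2) = -162)
a(B) = 1782 + B (a(B) = B - 11*(-162) = B + 1782 = 1782 + B)
(87608 + a(474))*(160871 + p(-308, 14)) = (87608 + (1782 + 474))*(160871 - 85) = (87608 + 2256)*160786 = 89864*160786 = 14448873104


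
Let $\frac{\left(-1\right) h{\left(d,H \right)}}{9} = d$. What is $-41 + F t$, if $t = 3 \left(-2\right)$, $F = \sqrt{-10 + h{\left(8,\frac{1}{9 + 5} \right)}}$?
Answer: $-41 - 6 i \sqrt{82} \approx -41.0 - 54.332 i$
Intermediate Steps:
$h{\left(d,H \right)} = - 9 d$
$F = i \sqrt{82}$ ($F = \sqrt{-10 - 72} = \sqrt{-82} = i \sqrt{82} \approx 9.0554 i$)
$t = -6$
$-41 + F t = -41 + i \sqrt{82} \left(-6\right) = -41 - 6 i \sqrt{82}$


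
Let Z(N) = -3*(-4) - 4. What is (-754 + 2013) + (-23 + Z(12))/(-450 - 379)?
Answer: 1043726/829 ≈ 1259.0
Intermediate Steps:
Z(N) = 8 (Z(N) = 12 - 4 = 8)
(-754 + 2013) + (-23 + Z(12))/(-450 - 379) = (-754 + 2013) + (-23 + 8)/(-450 - 379) = 1259 - 15/(-829) = 1259 - 15*(-1/829) = 1259 + 15/829 = 1043726/829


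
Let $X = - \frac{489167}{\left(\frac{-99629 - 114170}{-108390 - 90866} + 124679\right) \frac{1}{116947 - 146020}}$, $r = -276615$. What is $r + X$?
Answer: $- \frac{576898102991607}{3549036089} \approx -1.6255 \cdot 10^{5}$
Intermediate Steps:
$X = \frac{404818514767128}{3549036089}$ ($X = - \frac{489167}{\left(- \frac{213799}{-199256} + 124679\right) \frac{1}{-29073}} = - \frac{489167}{\left(\left(-213799\right) \left(- \frac{1}{199256}\right) + 124679\right) \left(- \frac{1}{29073}\right)} = - \frac{489167}{\left(\frac{213799}{199256} + 124679\right) \left(- \frac{1}{29073}\right)} = - \frac{489167}{\frac{24843252623}{199256} \left(- \frac{1}{29073}\right)} = - \frac{489167}{- \frac{24843252623}{5792969688}} = \left(-489167\right) \left(- \frac{5792969688}{24843252623}\right) = \frac{404818514767128}{3549036089} \approx 1.1406 \cdot 10^{5}$)
$r + X = -276615 + \frac{404818514767128}{3549036089} = - \frac{576898102991607}{3549036089}$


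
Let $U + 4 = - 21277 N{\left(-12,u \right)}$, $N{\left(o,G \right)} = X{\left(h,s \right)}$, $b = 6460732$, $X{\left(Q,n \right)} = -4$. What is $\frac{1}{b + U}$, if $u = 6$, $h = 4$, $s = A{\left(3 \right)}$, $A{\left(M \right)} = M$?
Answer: $\frac{1}{6545836} \approx 1.5277 \cdot 10^{-7}$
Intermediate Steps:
$s = 3$
$N{\left(o,G \right)} = -4$
$U = 85104$ ($U = -4 - -85108 = -4 + 85108 = 85104$)
$\frac{1}{b + U} = \frac{1}{6460732 + 85104} = \frac{1}{6545836}$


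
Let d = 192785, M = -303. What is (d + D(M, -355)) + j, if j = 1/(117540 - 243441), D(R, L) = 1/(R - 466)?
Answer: 18665032748495/96817869 ≈ 1.9279e+5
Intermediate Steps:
D(R, L) = 1/(-466 + R)
j = -1/125901 (j = 1/(-125901) = -1/125901 ≈ -7.9428e-6)
(d + D(M, -355)) + j = (192785 + 1/(-466 - 303)) - 1/125901 = (192785 + 1/(-769)) - 1/125901 = (192785 - 1/769) - 1/125901 = 148251664/769 - 1/125901 = 18665032748495/96817869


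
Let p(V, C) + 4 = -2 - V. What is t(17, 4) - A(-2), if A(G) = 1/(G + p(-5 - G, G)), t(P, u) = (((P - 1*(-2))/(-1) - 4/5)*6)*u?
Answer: -475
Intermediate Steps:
p(V, C) = -6 - V (p(V, C) = -4 + (-2 - V) = -6 - V)
t(P, u) = u*(-84/5 - 6*P) (t(P, u) = (((P + 2)*(-1) - 4*⅕)*6)*u = (((2 + P)*(-1) - ⅘)*6)*u = (((-2 - P) - ⅘)*6)*u = ((-14/5 - P)*6)*u = (-84/5 - 6*P)*u = u*(-84/5 - 6*P))
A(G) = 1/(-1 + 2*G) (A(G) = 1/(G + (-6 - (-5 - G))) = 1/(G + (-6 + (5 + G))) = 1/(G + (-1 + G)) = 1/(-1 + 2*G))
t(17, 4) - A(-2) = -6/5*4*(14 + 5*17) - 1/(-1 + 2*(-2)) = -6/5*4*(14 + 85) - 1/(-1 - 4) = -6/5*4*99 - 1/(-5) = -2376/5 - 1*(-⅕) = -2376/5 + ⅕ = -475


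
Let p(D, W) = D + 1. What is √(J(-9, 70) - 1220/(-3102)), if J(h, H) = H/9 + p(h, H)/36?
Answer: √19121762/1551 ≈ 2.8194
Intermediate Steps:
p(D, W) = 1 + D
J(h, H) = 1/36 + H/9 + h/36 (J(h, H) = H/9 + (1 + h)/36 = H*(⅑) + (1 + h)*(1/36) = H/9 + (1/36 + h/36) = 1/36 + H/9 + h/36)
√(J(-9, 70) - 1220/(-3102)) = √((1/36 + (⅑)*70 + (1/36)*(-9)) - 1220/(-3102)) = √((1/36 + 70/9 - ¼) - 1220*(-1/3102)) = √(68/9 + 610/1551) = √(36986/4653) = √19121762/1551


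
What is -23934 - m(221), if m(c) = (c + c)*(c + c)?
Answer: -219298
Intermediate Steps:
m(c) = 4*c² (m(c) = (2*c)*(2*c) = 4*c²)
-23934 - m(221) = -23934 - 4*221² = -23934 - 4*48841 = -23934 - 1*195364 = -23934 - 195364 = -219298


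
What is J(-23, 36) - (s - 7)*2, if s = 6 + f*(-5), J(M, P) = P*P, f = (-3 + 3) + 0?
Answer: 1298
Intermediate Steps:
f = 0 (f = 0 + 0 = 0)
J(M, P) = P²
s = 6 (s = 6 + 0*(-5) = 6 + 0 = 6)
J(-23, 36) - (s - 7)*2 = 36² - (6 - 7)*2 = 1296 - (-1)*2 = 1296 - 1*(-2) = 1296 + 2 = 1298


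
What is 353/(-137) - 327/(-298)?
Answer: -60395/40826 ≈ -1.4793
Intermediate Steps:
353/(-137) - 327/(-298) = 353*(-1/137) - 327*(-1/298) = -353/137 + 327/298 = -60395/40826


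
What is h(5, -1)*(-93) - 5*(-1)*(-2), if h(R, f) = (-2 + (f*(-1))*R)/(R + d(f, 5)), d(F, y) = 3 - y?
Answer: -103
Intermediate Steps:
h(R, f) = (-2 - R*f)/(-2 + R) (h(R, f) = (-2 + (f*(-1))*R)/(R + (3 - 1*5)) = (-2 + (-f)*R)/(R + (3 - 5)) = (-2 - R*f)/(R - 2) = (-2 - R*f)/(-2 + R))
h(5, -1)*(-93) - 5*(-1)*(-2) = ((-2 - 1*5*(-1))/(-2 + 5))*(-93) - 5*(-1)*(-2) = ((-2 + 5)/3)*(-93) + 5*(-2) = ((1/3)*3)*(-93) - 10 = 1*(-93) - 10 = -93 - 10 = -103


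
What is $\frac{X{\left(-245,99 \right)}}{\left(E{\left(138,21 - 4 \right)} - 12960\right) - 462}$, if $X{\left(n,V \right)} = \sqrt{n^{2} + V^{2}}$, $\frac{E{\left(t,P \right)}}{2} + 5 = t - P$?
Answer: $- \frac{\sqrt{69826}}{13190} \approx -0.020034$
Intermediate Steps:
$E{\left(t,P \right)} = -10 - 2 P + 2 t$ ($E{\left(t,P \right)} = -10 + 2 \left(t - P\right) = -10 - \left(- 2 t + 2 P\right) = -10 - 2 P + 2 t$)
$X{\left(n,V \right)} = \sqrt{V^{2} + n^{2}}$
$\frac{X{\left(-245,99 \right)}}{\left(E{\left(138,21 - 4 \right)} - 12960\right) - 462} = \frac{\sqrt{99^{2} + \left(-245\right)^{2}}}{\left(\left(-10 - 2 \left(21 - 4\right) + 2 \cdot 138\right) - 12960\right) - 462} = \frac{\sqrt{9801 + 60025}}{\left(\left(-10 - 34 + 276\right) - 12960\right) - 462} = \frac{\sqrt{69826}}{\left(\left(-10 - 34 + 276\right) - 12960\right) - 462} = \frac{\sqrt{69826}}{\left(232 - 12960\right) - 462} = \frac{\sqrt{69826}}{-12728 - 462} = \frac{\sqrt{69826}}{-13190} = \sqrt{69826} \left(- \frac{1}{13190}\right) = - \frac{\sqrt{69826}}{13190}$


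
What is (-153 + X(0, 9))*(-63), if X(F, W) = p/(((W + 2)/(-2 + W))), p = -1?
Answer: 106470/11 ≈ 9679.1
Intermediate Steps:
X(F, W) = -(-2 + W)/(2 + W) (X(F, W) = -1/((W + 2)/(-2 + W)) = -1/((2 + W)/(-2 + W)) = -(-2 + W)/(2 + W))
(-153 + X(0, 9))*(-63) = (-153 + (2 - 1*9)/(2 + 9))*(-63) = (-153 + (2 - 9)/11)*(-63) = (-153 + (1/11)*(-7))*(-63) = (-153 - 7/11)*(-63) = -1690/11*(-63) = 106470/11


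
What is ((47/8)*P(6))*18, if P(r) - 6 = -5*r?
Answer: -2538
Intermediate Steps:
P(r) = 6 - 5*r
((47/8)*P(6))*18 = ((47/8)*(6 - 5*6))*18 = ((47*(1/8))*(6 - 30))*18 = ((47/8)*(-24))*18 = -141*18 = -2538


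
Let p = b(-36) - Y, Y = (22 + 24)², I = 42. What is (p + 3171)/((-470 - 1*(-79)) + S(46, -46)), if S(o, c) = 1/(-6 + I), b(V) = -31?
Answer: -36864/14075 ≈ -2.6191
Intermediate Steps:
S(o, c) = 1/36 (S(o, c) = 1/(-6 + 42) = 1/36)
Y = 2116 (Y = 46² = 2116)
p = -2147 (p = -31 - 1*2116 = -31 - 2116 = -2147)
(p + 3171)/((-470 - 1*(-79)) + S(46, -46)) = (-2147 + 3171)/((-470 - 1*(-79)) + 1/36) = 1024/((-470 + 79) + 1/36) = 1024/(-391 + 1/36) = 1024/(-14075/36) = 1024*(-36/14075) = -36864/14075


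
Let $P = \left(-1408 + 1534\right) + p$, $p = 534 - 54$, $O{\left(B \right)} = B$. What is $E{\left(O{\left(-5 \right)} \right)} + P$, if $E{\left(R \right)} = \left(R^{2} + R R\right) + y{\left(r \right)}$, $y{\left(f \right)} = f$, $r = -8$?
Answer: $648$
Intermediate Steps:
$p = 480$
$E{\left(R \right)} = -8 + 2 R^{2}$ ($E{\left(R \right)} = \left(R^{2} + R R\right) - 8 = \left(R^{2} + R^{2}\right) - 8 = 2 R^{2} - 8 = -8 + 2 R^{2}$)
$P = 606$ ($P = \left(-1408 + 1534\right) + 480 = 126 + 480 = 606$)
$E{\left(O{\left(-5 \right)} \right)} + P = \left(-8 + 2 \left(-5\right)^{2}\right) + 606 = \left(-8 + 2 \cdot 25\right) + 606 = \left(-8 + 50\right) + 606 = 42 + 606 = 648$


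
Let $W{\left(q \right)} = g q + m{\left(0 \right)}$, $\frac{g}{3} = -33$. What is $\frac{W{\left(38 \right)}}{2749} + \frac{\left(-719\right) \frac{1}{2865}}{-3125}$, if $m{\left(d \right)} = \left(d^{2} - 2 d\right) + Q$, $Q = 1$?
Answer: $- \frac{33670726594}{24612140625} \approx -1.3681$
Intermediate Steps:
$g = -99$ ($g = 3 \left(-33\right) = -99$)
$m{\left(d \right)} = 1 + d^{2} - 2 d$ ($m{\left(d \right)} = \left(d^{2} - 2 d\right) + 1 = 1 + d^{2} - 2 d$)
$W{\left(q \right)} = 1 - 99 q$ ($W{\left(q \right)} = - 99 q + \left(1 + 0^{2} - 0\right) = - 99 q + \left(1 + 0 + 0\right) = - 99 q + 1 = 1 - 99 q$)
$\frac{W{\left(38 \right)}}{2749} + \frac{\left(-719\right) \frac{1}{2865}}{-3125} = \frac{1 - 3762}{2749} + \frac{\left(-719\right) \frac{1}{2865}}{-3125} = \left(1 - 3762\right) \frac{1}{2749} + \left(-719\right) \frac{1}{2865} \left(- \frac{1}{3125}\right) = \left(-3761\right) \frac{1}{2749} - - \frac{719}{8953125} = - \frac{3761}{2749} + \frac{719}{8953125} = - \frac{33670726594}{24612140625}$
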